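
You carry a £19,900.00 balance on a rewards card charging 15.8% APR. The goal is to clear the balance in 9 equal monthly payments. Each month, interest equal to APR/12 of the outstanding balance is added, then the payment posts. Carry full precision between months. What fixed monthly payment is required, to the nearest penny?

£2,359.21

Monthly rate r = 15.8%/12 = 1.31667% = 0.0131667.
Level-payment amortization: P = B₀·r / (1 − (1+r)^(−n)) = 19900.00·0.0131667 / (1 − 1.01317^(−9)).
Denominator 1 − (1+r)^(−9) = 0.111060994.
P = 262.017 / 0.111060994 ≈ 2359.21.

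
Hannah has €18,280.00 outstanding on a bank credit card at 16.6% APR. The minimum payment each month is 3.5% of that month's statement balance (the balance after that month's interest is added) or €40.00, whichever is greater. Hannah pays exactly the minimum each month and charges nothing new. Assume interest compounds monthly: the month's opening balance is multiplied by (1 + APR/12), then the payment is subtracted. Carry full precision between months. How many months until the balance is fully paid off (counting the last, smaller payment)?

164 months

Monthly rate r = 16.6%/12 = 1.38333% = 0.0138333.
While 3.5% of the post-interest balance exceeds €40.00, each month B ← (B·(1+r))·(1 − 0.035), i.e. B shrinks by the factor (1+r)·0.965 = 0.97835.
This holds for months 1–128. Entering month 129 the balance is €1,109.67; 3.5% of the post-interest balance is now below €40.00, so the flat €40.00 minimum applies from here.
From month 129 a fixed €40.00 at rate r clears €1,109.67 in 36 more payments. Total: 128 + 36 = 164 months.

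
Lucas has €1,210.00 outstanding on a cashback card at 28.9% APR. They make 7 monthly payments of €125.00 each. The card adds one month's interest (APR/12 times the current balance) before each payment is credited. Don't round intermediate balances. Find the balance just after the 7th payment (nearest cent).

€488.51

Monthly rate r = 28.9%/12 = 2.40833% = 0.0240833.
Each month: B ← B·(1+r) − €125.00.
Month 1: interest €29.14; balance after payment €1,114.14.
Month 2: interest €26.83; balance after payment €1,015.97.
Month 3: interest €24.47; balance after payment €915.44.
Month 4: interest €22.05; balance after payment €812.49.
Month 5: interest €19.57; balance after payment €707.06.
Month 6: interest €17.03; balance after payment €599.08.
Month 7: interest €14.43; balance after payment €488.51.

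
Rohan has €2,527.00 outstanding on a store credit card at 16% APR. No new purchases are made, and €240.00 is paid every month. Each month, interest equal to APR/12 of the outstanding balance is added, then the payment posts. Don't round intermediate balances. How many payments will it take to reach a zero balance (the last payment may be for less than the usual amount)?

12 payments

Monthly rate r = 16%/12 = 1.33333% = 0.0133333.
Recurrence: B ← B·(1+r) − €240.00.
Month 1: interest €33.69; balance after payment €2,320.69.
Month 2: interest €30.94; balance after payment €2,111.64.
Closed form: n = −ln(1 − rB₀/P)/ln(1+r) = −ln(0.85961)/ln(1.01333) ≈ 11.421, so the balance reaches zero during payment 12.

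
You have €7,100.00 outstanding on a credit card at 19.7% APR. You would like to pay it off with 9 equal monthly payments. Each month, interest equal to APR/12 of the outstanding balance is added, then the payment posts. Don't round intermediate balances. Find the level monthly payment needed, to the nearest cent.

€855.05

Monthly rate r = 19.7%/12 = 1.64167% = 0.0164167.
Level-payment amortization: P = B₀·r / (1 − (1+r)^(−n)) = 7100.00·0.0164167 / (1 − 1.01642^(−9)).
Denominator 1 − (1+r)^(−9) = 0.136317738.
P = 116.558 / 0.136317738 ≈ 855.05.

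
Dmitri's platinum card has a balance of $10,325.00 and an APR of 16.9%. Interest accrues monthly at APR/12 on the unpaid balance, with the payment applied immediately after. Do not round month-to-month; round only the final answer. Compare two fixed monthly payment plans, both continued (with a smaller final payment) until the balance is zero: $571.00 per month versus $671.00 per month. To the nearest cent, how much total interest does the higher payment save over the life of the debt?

Monthly rate r = 16.9%/12 = 1.40833% = 0.0140833.
At $571.00/mo: n = ⌈−ln(1 − rB₀/P)/ln(1+r)⌉ = 22 payments (last $9.33); total interest = total paid − $10,325.00 = $1,675.33.
At $671.00/mo: 18 payments (last $313.13); total interest $1,395.13.
Interest saved = $1,675.33 − $1,395.13 = $280.20.

$280.20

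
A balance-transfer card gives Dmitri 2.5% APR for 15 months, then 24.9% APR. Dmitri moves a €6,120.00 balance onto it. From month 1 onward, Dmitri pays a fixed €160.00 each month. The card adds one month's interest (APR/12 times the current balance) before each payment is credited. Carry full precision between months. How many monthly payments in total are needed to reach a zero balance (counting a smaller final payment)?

Promo months 1–15 at r₀ = 2.5%/12 = 0.00208333; months 16+ at r₁ = 24.9%/12 = 0.02075.
After month 15: iterate B ← B·(1+r₀) − €160.00 for 15 months → €3,878.75.
Then at r₁ with €160.00/mo: n₂ = −ln(1 − r₁·B/P)/ln(1+r₁) ≈ 34.05 → 35 more payments.

50 payments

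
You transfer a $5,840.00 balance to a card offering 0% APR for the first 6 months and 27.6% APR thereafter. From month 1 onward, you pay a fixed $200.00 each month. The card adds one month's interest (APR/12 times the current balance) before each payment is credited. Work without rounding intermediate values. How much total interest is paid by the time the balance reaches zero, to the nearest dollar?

$2,069

Promo months 1–6 at r₀ = 0%/12 = 0; months 7+ at r₁ = 27.6%/12 = 0.023.
After month 6 (no interest yet): B = $5,840.00 − 6·$200.00 = $4,640.00.
Then at r₁ with $200.00/mo: n₂ = −ln(1 − r₁·B/P)/ln(1+r₁) ≈ 33.54 → 34 more payments.
Total paid = 39·$200.00 + $108.82 = $7,908.82; interest = $7,908.82 − $5,840.00 = $2,068.82.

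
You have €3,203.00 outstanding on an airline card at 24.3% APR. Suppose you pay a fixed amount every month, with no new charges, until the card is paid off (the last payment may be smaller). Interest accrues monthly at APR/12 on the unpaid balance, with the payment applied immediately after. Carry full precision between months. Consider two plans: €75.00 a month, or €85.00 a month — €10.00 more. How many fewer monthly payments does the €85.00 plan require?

Monthly rate r = 24.3%/12 = 2.025% = 0.02025.
At €75.00/mo: n = ⌈−ln(1 − rB₀/P)/ln(1+r)⌉ = 100 payments (last €61.29); total interest = total paid − €3,203.00 = €4,283.29.
At €85.00/mo: 72 payments (last €70.48); total interest €2,902.48.
Payments saved = 100 − 72 = 28.

28 fewer payments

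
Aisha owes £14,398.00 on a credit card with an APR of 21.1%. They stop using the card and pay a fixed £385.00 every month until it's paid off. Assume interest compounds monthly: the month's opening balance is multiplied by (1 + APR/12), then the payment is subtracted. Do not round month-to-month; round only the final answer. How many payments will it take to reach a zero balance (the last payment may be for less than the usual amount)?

62 payments

Monthly rate r = 21.1%/12 = 1.75833% = 0.0175833.
Recurrence: B ← B·(1+r) − £385.00.
Month 1: interest £253.16; balance after payment £14,266.16.
Month 2: interest £250.85; balance after payment £14,132.01.
Closed form: n = −ln(1 − rB₀/P)/ln(1+r) = −ln(0.34243)/ln(1.01758) ≈ 61.484, so the balance reaches zero during payment 62.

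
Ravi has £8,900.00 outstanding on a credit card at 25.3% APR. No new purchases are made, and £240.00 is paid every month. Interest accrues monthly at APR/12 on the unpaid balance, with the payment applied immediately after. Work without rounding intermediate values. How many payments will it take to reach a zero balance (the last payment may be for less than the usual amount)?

73 months

Monthly rate r = 25.3%/12 = 2.10833% = 0.0210833.
Recurrence: B ← B·(1+r) − £240.00.
Month 1: interest £187.64; balance after payment £8,847.64.
Month 2: interest £186.54; balance after payment £8,794.18.
Closed form: n = −ln(1 − rB₀/P)/ln(1+r) = −ln(0.21816)/ln(1.02108) ≈ 72.973, so the balance reaches zero during payment 73.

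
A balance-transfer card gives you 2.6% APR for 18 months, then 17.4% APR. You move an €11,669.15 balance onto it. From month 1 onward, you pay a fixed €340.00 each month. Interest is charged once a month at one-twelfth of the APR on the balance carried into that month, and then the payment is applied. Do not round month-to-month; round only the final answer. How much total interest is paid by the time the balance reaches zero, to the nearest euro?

Promo months 1–18 at r₀ = 2.6%/12 = 0.00216667; months 19+ at r₁ = 17.4%/12 = 0.0145.
After month 18: iterate B ← B·(1+r₀) − €340.00 for 18 months → €5,898.70.
Then at r₁ with €340.00/mo: n₂ = −ln(1 − r₁·B/P)/ln(1+r₁) ≈ 20.13 → 21 more payments.
Total paid = 38·€340.00 + €43.96 = €12,963.96; interest = €12,963.96 − €11,669.15 = €1,294.81.

€1,295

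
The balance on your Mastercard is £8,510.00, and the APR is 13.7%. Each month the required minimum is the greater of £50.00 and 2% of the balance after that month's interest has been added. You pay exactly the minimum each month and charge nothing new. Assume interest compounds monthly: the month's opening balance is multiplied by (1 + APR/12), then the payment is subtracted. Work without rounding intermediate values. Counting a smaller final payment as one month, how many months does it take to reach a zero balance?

Monthly rate r = 13.7%/12 = 1.14167% = 0.0114167.
While 2% of the post-interest balance exceeds £50.00, each month B ← (B·(1+r))·(1 − 0.02), i.e. B shrinks by the factor (1+r)·0.98 = 0.99119.
This holds for months 1–140. Entering month 141 the balance is £2,464.88; 2% of the post-interest balance is now below £50.00, so the flat £50.00 minimum applies from here.
From month 141 a fixed £50.00 at rate r clears £2,464.88 in 73 more payments. Total: 140 + 73 = 213 months.

213 months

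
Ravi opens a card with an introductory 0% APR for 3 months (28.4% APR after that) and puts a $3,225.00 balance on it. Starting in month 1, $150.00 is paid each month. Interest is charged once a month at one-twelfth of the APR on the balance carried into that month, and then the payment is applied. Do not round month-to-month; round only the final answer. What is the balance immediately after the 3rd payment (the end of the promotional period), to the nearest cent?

$2,775.00

Promo months 1–3 at r₀ = 0%/12 = 0; months 4+ at r₁ = 28.4%/12 = 0.0236667.
After month 3 (no interest yet): B = $3,225.00 − 3·$150.00 = $2,775.00.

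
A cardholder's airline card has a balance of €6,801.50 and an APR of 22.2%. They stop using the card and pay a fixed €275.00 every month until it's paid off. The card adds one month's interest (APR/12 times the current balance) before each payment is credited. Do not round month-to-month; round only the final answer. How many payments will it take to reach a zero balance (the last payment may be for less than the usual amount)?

Monthly rate r = 22.2%/12 = 1.85% = 0.0185.
Recurrence: B ← B·(1+r) − €275.00.
Month 1: interest €125.83; balance after payment €6,652.33.
Month 2: interest €123.07; balance after payment €6,500.40.
Closed form: n = −ln(1 − rB₀/P)/ln(1+r) = −ln(0.54244)/ln(1.0185) ≈ 33.368, so the balance reaches zero during payment 34.

34 payments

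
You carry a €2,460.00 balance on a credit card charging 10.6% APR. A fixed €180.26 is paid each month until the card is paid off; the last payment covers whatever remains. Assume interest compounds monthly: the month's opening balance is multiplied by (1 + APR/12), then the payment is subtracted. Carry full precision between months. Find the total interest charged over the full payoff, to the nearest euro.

€173

Monthly rate r = 10.6%/12 = 0.883333% = 0.00883333.
Payoff takes n = ⌈−ln(1 − rB₀/P)/ln(1+r)⌉ = ⌈14.606⌉ = 15 payments; the last is €109.49.
Total paid = 14·€180.26 + €109.49 = €2,633.13.
Total interest = total paid − principal = €2,633.13 − €2,460.00 = €173.13.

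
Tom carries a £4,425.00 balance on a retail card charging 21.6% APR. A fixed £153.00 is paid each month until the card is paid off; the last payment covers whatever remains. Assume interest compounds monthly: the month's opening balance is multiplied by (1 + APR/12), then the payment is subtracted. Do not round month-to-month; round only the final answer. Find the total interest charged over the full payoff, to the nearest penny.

Monthly rate r = 21.6%/12 = 1.8% = 0.018.
Payoff takes n = ⌈−ln(1 − rB₀/P)/ln(1+r)⌉ = ⌈41.211⌉ = 42 payments; the last is £32.46.
Total paid = 41·£153.00 + £32.46 = £6,305.46.
Total interest = total paid − principal = £6,305.46 − £4,425.00 = £1,880.46.

£1,880.46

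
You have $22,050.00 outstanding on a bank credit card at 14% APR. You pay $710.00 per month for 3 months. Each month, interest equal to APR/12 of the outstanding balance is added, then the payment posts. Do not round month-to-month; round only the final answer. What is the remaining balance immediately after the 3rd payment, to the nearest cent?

Monthly rate r = 14%/12 = 1.16667% = 0.0116667.
Each month: B ← B·(1+r) − $710.00.
Month 1: interest $257.25; balance after payment $21,597.25.
Month 2: interest $251.97; balance after payment $21,139.22.
Month 3: interest $246.62; balance after payment $20,675.84.

$20,675.84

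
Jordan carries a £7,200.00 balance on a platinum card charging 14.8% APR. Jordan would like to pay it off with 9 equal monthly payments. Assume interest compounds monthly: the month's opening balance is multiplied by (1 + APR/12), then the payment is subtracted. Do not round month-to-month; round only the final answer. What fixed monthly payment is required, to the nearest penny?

£850.14

Monthly rate r = 14.8%/12 = 1.23333% = 0.0123333.
Level-payment amortization: P = B₀·r / (1 − (1+r)^(−n)) = 7200.00·0.0123333 / (1 − 1.01233^(−9)).
Denominator 1 − (1+r)^(−9) = 0.10445345.
P = 88.8 / 0.10445345 ≈ 850.14.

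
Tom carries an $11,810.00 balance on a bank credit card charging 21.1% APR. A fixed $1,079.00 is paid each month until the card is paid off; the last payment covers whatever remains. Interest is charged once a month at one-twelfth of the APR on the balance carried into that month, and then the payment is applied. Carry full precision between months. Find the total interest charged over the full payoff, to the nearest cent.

Monthly rate r = 21.1%/12 = 1.75833% = 0.0175833.
Payoff takes n = ⌈−ln(1 − rB₀/P)/ln(1+r)⌉ = ⌈12.263⌉ = 13 payments; the last is $285.98.
Total paid = 12·$1,079.00 + $285.98 = $13,233.98.
Total interest = total paid − principal = $13,233.98 − $11,810.00 = $1,423.98.

$1,423.98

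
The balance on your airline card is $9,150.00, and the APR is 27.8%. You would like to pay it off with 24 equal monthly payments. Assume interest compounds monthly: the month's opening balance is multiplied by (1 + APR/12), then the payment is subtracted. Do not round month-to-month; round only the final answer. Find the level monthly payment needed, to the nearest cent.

$501.30

Monthly rate r = 27.8%/12 = 2.31667% = 0.0231667.
Level-payment amortization: P = B₀·r / (1 − (1+r)^(−n)) = 9150.00·0.0231667 / (1 − 1.02317^(−24)).
Denominator 1 − (1+r)^(−24) = 0.422852514.
P = 211.975 / 0.422852514 ≈ 501.30.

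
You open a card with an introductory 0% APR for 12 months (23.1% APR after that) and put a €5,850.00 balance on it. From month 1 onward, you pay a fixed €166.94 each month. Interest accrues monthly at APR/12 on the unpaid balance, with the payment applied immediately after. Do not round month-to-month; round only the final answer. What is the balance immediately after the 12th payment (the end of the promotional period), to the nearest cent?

€3,846.72

Promo months 1–12 at r₀ = 0%/12 = 0; months 13+ at r₁ = 23.1%/12 = 0.01925.
After month 12 (no interest yet): B = €5,850.00 − 12·€166.94 = €3,846.72.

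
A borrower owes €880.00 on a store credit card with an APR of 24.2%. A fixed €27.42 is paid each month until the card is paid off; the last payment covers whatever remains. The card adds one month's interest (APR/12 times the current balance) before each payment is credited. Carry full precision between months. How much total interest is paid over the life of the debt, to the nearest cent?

€550.92

Monthly rate r = 24.2%/12 = 2.01667% = 0.0201667.
Payoff takes n = ⌈−ln(1 − rB₀/P)/ln(1+r)⌉ = ⌈52.184⌉ = 53 payments; the last is €5.08.
Total paid = 52·€27.42 + €5.08 = €1,430.92.
Total interest = total paid − principal = €1,430.92 − €880.00 = €550.92.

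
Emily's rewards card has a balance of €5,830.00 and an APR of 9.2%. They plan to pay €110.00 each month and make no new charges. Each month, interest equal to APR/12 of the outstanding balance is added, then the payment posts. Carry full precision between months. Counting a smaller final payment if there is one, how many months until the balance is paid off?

69 months

Monthly rate r = 9.2%/12 = 0.766667% = 0.00766667.
Recurrence: B ← B·(1+r) − €110.00.
Month 1: interest €44.70; balance after payment €5,764.70.
Month 2: interest €44.20; balance after payment €5,698.89.
Closed form: n = −ln(1 − rB₀/P)/ln(1+r) = −ln(0.59367)/ln(1.00767) ≈ 68.274, so the balance reaches zero during payment 69.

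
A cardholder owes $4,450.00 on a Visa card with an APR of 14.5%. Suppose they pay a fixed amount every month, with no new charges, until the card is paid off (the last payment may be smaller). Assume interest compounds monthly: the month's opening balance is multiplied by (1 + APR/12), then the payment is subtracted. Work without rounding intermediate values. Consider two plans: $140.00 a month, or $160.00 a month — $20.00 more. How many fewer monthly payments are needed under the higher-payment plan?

Monthly rate r = 14.5%/12 = 1.20833% = 0.0120833.
At $140.00/mo: n = ⌈−ln(1 − rB₀/P)/ln(1+r)⌉ = 41 payments (last $49.12); total interest = total paid − $4,450.00 = $1,199.12.
At $160.00/mo: 35 payments (last $16.13); total interest $1,006.13.
Payments saved = 41 − 35 = 6.

6 fewer payments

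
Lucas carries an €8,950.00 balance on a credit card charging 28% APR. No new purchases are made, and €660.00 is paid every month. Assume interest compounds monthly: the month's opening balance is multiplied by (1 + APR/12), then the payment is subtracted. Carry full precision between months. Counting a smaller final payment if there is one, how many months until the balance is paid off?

17 payments

Monthly rate r = 28%/12 = 2.33333% = 0.0233333.
Recurrence: B ← B·(1+r) − €660.00.
Month 1: interest €208.83; balance after payment €8,498.83.
Month 2: interest €198.31; balance after payment €8,037.14.
Closed form: n = −ln(1 − rB₀/P)/ln(1+r) = −ln(0.68359)/ln(1.02333) ≈ 16.492, so the balance reaches zero during payment 17.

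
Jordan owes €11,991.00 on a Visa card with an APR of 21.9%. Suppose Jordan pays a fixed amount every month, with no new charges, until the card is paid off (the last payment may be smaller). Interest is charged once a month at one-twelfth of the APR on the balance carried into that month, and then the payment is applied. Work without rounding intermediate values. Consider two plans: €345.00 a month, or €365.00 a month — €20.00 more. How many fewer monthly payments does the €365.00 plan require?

5 fewer payments

Monthly rate r = 21.9%/12 = 1.825% = 0.01825.
At €345.00/mo: n = ⌈−ln(1 − rB₀/P)/ln(1+r)⌉ = 56 payments (last €215.51); total interest = total paid − €11,991.00 = €7,199.51.
At €365.00/mo: 51 payments (last €220.63); total interest €6,479.63.
Payments saved = 56 − 51 = 5.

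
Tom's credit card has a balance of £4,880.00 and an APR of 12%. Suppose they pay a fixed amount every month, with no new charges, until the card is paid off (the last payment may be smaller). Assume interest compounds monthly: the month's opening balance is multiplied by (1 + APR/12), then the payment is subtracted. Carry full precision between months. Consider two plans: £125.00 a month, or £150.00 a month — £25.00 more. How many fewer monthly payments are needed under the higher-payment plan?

10 fewer payments

Monthly rate r = 12%/12 = 1% = 0.01.
At £125.00/mo: n = ⌈−ln(1 − rB₀/P)/ln(1+r)⌉ = 50 payments (last £92.91); total interest = total paid − £4,880.00 = £1,337.91.
At £150.00/mo: 40 payments (last £82.70); total interest £1,052.70.
Payments saved = 50 − 40 = 10.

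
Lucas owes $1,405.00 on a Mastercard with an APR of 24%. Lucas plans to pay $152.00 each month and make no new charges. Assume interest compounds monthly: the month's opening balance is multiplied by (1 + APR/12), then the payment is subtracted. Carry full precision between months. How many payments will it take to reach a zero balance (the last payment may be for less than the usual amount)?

Monthly rate r = 24%/12 = 2% = 0.02.
Recurrence: B ← B·(1+r) − $152.00.
Month 1: interest $28.10; balance after payment $1,281.10.
Month 2: interest $25.62; balance after payment $1,154.72.
Closed form: n = −ln(1 − rB₀/P)/ln(1+r) = −ln(0.81513)/ln(1.02) ≈ 10.322, so the balance reaches zero during payment 11.

11 months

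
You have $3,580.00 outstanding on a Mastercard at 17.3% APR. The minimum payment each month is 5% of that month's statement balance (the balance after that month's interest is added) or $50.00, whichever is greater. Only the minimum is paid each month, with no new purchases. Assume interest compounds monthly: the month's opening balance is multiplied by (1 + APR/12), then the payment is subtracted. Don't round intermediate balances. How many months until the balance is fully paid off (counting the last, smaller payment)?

Monthly rate r = 17.3%/12 = 1.44167% = 0.0144167.
While 5% of the post-interest balance exceeds $50.00, each month B ← (B·(1+r))·(1 − 0.05), i.e. B shrinks by the factor (1+r)·0.95 = 0.9637.
This holds for months 1–35. Entering month 36 the balance is $981.26; 5% of the post-interest balance is now below $50.00, so the flat $50.00 minimum applies from here.
From month 36 a fixed $50.00 at rate r clears $981.26 in 24 more payments. Total: 35 + 24 = 59 months.

59 months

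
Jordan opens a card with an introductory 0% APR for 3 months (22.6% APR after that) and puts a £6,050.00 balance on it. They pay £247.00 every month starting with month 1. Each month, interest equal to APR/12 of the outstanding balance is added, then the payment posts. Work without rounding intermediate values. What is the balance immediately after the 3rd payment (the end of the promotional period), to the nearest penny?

Promo months 1–3 at r₀ = 0%/12 = 0; months 4+ at r₁ = 22.6%/12 = 0.0188333.
After month 3 (no interest yet): B = £6,050.00 − 3·£247.00 = £5,309.00.

£5,309.00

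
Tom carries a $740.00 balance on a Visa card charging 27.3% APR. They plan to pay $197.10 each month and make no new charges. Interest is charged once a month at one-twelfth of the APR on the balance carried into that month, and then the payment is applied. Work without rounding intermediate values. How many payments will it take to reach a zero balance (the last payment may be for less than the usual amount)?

Monthly rate r = 27.3%/12 = 2.275% = 0.02275.
Recurrence: B ← B·(1+r) − $197.10.
Month 1: interest $16.84; balance after payment $559.74.
Month 2: interest $12.73; balance after payment $375.37.
Month 3: interest $8.54; balance after payment $186.81.
Month 4: interest $4.25; balance after payment $0.00.

4 months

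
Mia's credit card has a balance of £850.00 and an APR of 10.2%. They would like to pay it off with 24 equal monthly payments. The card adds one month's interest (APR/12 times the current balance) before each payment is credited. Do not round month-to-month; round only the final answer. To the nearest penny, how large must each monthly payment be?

Monthly rate r = 10.2%/12 = 0.85% = 0.0085.
Level-payment amortization: P = B₀·r / (1 − (1+r)^(−n)) = 850.00·0.0085 / (1 − 1.0085^(−24)).
Denominator 1 − (1+r)^(−24) = 0.183834301.
P = 7.225 / 0.183834301 ≈ 39.30.

£39.30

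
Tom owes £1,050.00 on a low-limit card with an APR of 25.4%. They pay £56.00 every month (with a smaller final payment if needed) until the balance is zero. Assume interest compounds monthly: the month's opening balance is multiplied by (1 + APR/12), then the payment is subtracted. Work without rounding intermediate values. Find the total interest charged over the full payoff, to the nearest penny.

Monthly rate r = 25.4%/12 = 2.11667% = 0.0211667.
Payoff takes n = ⌈−ln(1 − rB₀/P)/ln(1+r)⌉ = ⌈24.140⌉ = 25 payments; the last is £7.91.
Total paid = 24·£56.00 + £7.91 = £1,351.91.
Total interest = total paid − principal = £1,351.91 − £1,050.00 = £301.91.

£301.91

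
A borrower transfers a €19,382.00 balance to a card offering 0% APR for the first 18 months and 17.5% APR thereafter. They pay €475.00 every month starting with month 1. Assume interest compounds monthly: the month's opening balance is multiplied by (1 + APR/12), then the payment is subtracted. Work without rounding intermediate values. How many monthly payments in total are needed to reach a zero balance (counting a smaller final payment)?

46 payments

Promo months 1–18 at r₀ = 0%/12 = 0; months 19+ at r₁ = 17.5%/12 = 0.0145833.
After month 18 (no interest yet): B = €19,382.00 − 18·€475.00 = €10,832.00.
Then at r₁ with €475.00/mo: n₂ = −ln(1 − r₁·B/P)/ln(1+r₁) ≈ 27.93 → 28 more payments.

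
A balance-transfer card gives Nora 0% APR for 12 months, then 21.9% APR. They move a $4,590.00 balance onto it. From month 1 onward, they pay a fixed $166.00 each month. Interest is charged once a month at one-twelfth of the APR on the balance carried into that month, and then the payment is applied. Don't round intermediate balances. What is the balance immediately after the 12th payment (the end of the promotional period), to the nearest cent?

$2,598.00

Promo months 1–12 at r₀ = 0%/12 = 0; months 13+ at r₁ = 21.9%/12 = 0.01825.
After month 12 (no interest yet): B = $4,590.00 − 12·$166.00 = $2,598.00.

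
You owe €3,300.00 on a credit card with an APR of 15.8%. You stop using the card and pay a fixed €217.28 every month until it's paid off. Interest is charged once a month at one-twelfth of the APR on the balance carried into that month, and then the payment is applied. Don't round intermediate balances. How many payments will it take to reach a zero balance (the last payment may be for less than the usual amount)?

18 payments

Monthly rate r = 15.8%/12 = 1.31667% = 0.0131667.
Recurrence: B ← B·(1+r) − €217.28.
Month 1: interest €43.45; balance after payment €3,126.17.
Month 2: interest €41.16; balance after payment €2,950.05.
Closed form: n = −ln(1 − rB₀/P)/ln(1+r) = −ln(0.80003)/ln(1.01317) ≈ 17.056, so the balance reaches zero during payment 18.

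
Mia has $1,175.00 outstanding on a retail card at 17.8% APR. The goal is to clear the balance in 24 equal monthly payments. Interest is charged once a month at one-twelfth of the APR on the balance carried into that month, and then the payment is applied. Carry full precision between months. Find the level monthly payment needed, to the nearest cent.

$58.55

Monthly rate r = 17.8%/12 = 1.48333% = 0.0148333.
Level-payment amortization: P = B₀·r / (1 − (1+r)^(−n)) = 1175.00·0.0148333 / (1 − 1.01483^(−24)).
Denominator 1 − (1+r)^(−24) = 0.297693591.
P = 17.4292 / 0.297693591 ≈ 58.55.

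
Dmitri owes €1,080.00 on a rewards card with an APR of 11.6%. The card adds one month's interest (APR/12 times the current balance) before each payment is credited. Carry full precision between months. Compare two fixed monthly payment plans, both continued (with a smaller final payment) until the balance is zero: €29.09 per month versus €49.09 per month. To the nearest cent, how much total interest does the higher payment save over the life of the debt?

Monthly rate r = 11.6%/12 = 0.966667% = 0.00966667.
At €29.09/mo: n = ⌈−ln(1 − rB₀/P)/ln(1+r)⌉ = 47 payments (last €6.12); total interest = total paid − €1,080.00 = €264.26.
At €49.09/mo: 25 payments (last €41.99); total interest €140.15.
Interest saved = €264.26 − €140.15 = €124.11.

€124.11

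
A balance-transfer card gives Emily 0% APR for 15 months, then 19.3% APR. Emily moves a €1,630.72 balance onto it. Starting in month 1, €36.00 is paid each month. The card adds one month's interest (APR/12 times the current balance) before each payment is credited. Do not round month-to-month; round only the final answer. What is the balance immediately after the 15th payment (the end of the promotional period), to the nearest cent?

€1,090.72

Promo months 1–15 at r₀ = 0%/12 = 0; months 16+ at r₁ = 19.3%/12 = 0.0160833.
After month 15 (no interest yet): B = €1,630.72 − 15·€36.00 = €1,090.72.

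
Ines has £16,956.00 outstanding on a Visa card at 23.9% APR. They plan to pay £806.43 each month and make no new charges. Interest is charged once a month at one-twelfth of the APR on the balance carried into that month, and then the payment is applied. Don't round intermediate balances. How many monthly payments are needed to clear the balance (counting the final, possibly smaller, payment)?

28 months

Monthly rate r = 23.9%/12 = 1.99167% = 0.0199167.
Recurrence: B ← B·(1+r) − £806.43.
Month 1: interest £337.71; balance after payment £16,487.28.
Month 2: interest £328.37; balance after payment £16,009.22.
Closed form: n = −ln(1 − rB₀/P)/ln(1+r) = −ln(0.58123)/ln(1.01992) ≈ 27.514, so the balance reaches zero during payment 28.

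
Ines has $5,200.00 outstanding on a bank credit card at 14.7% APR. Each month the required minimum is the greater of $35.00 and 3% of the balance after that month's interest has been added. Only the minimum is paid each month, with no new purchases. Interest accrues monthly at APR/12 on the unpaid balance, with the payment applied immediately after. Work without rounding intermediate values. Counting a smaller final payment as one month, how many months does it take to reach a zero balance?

Monthly rate r = 14.7%/12 = 1.225% = 0.01225.
While 3% of the post-interest balance exceeds $35.00, each month B ← (B·(1+r))·(1 − 0.03), i.e. B shrinks by the factor (1+r)·0.97 = 0.98188.
This holds for months 1–83. Entering month 84 the balance is $1,140.10; 3% of the post-interest balance is now below $35.00, so the flat $35.00 minimum applies from here.
From month 84 a fixed $35.00 at rate r clears $1,140.10 in 42 more payments. Total: 83 + 42 = 125 months.

125 months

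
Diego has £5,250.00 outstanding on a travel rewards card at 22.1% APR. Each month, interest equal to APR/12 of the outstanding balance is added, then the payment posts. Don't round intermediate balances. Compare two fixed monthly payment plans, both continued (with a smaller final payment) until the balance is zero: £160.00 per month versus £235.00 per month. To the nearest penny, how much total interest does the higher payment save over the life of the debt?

£1,302.56

Monthly rate r = 22.1%/12 = 1.84167% = 0.0184167.
At £160.00/mo: n = ⌈−ln(1 − rB₀/P)/ln(1+r)⌉ = 51 payments (last £128.54); total interest = total paid − £5,250.00 = £2,878.54.
At £235.00/mo: 30 payments (last £10.98); total interest £1,575.98.
Interest saved = £2,878.54 − £1,575.98 = £1,302.56.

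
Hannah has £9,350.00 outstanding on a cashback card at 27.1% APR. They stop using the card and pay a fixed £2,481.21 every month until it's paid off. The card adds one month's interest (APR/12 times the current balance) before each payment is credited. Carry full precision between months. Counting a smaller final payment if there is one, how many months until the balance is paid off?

4 payments

Monthly rate r = 27.1%/12 = 2.25833% = 0.0225833.
Recurrence: B ← B·(1+r) − £2,481.21.
Month 1: interest £211.15; balance after payment £7,079.94.
Month 2: interest £159.89; balance after payment £4,758.62.
Month 3: interest £107.47; balance after payment £2,384.88.
Month 4: interest £53.86; balance after payment £0.00.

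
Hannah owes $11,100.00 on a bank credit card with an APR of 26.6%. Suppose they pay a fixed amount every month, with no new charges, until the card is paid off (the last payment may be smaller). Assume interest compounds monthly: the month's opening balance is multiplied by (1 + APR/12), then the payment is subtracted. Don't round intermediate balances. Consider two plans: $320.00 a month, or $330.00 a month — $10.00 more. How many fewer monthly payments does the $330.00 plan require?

Monthly rate r = 26.6%/12 = 2.21667% = 0.0221667.
At $320.00/mo: n = ⌈−ln(1 − rB₀/P)/ln(1+r)⌉ = 67 payments (last $261.94); total interest = total paid − $11,100.00 = $10,281.94.
At $330.00/mo: 63 payments (last $144.61); total interest $9,504.61.
Payments saved = 67 − 63 = 4.

4 fewer payments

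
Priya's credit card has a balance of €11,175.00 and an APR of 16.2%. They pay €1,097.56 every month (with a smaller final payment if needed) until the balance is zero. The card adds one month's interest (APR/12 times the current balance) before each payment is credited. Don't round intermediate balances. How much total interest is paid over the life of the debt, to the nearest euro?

Monthly rate r = 16.2%/12 = 1.35% = 0.0135.
Payoff takes n = ⌈−ln(1 − rB₀/P)/ln(1+r)⌉ = ⌈11.027⌉ = 12 payments; the last is €29.55.
Total paid = 11·€1,097.56 + €29.55 = €12,102.71.
Total interest = total paid − principal = €12,102.71 − €11,175.00 = €927.71.

€928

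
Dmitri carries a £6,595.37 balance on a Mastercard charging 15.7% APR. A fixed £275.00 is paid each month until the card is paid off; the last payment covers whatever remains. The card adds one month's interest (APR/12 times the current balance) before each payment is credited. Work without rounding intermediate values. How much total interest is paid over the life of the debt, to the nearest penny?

Monthly rate r = 15.7%/12 = 1.30833% = 0.0130833.
Payoff takes n = ⌈−ln(1 − rB₀/P)/ln(1+r)⌉ = ⌈28.969⌉ = 29 payments; the last is £266.60.
Total paid = 28·£275.00 + £266.60 = £7,966.60.
Total interest = total paid − principal = £7,966.60 − £6,595.37 = £1,371.23.

£1,371.23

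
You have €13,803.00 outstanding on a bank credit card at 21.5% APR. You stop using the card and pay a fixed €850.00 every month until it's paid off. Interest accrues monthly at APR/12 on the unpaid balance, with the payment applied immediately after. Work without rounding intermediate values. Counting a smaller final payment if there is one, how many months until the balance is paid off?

20 months

Monthly rate r = 21.5%/12 = 1.79167% = 0.0179167.
Recurrence: B ← B·(1+r) − €850.00.
Month 1: interest €247.30; balance after payment €13,200.30.
Month 2: interest €236.51; balance after payment €12,586.81.
Closed form: n = −ln(1 − rB₀/P)/ln(1+r) = −ln(0.70905)/ln(1.01792) ≈ 19.362, so the balance reaches zero during payment 20.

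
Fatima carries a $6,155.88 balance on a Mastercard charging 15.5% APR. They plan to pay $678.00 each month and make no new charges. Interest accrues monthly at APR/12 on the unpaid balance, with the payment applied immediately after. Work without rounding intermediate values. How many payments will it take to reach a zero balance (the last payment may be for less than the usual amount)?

Monthly rate r = 15.5%/12 = 1.29167% = 0.0129167.
Recurrence: B ← B·(1+r) − $678.00.
Month 1: interest $79.51; balance after payment $5,557.39.
Month 2: interest $71.78; balance after payment $4,951.18.
Closed form: n = −ln(1 − rB₀/P)/ln(1+r) = −ln(0.88272)/ln(1.01292) ≈ 9.720, so the balance reaches zero during payment 10.

10 payments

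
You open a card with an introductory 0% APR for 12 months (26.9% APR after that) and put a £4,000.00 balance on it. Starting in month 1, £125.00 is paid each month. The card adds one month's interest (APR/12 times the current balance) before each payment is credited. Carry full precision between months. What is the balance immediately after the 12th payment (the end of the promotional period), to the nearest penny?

£2,500.00

Promo months 1–12 at r₀ = 0%/12 = 0; months 13+ at r₁ = 26.9%/12 = 0.0224167.
After month 12 (no interest yet): B = £4,000.00 − 12·£125.00 = £2,500.00.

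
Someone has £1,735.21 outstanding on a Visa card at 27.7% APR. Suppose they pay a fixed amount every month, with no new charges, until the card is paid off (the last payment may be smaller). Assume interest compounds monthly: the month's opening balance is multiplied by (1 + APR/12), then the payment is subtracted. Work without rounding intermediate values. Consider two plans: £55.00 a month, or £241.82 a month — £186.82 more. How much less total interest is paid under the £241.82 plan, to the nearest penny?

£1,221.13

Monthly rate r = 27.7%/12 = 2.30833% = 0.0230833.
At £55.00/mo: n = ⌈−ln(1 − rB₀/P)/ln(1+r)⌉ = 58 payments (last £5.17); total interest = total paid − £1,735.21 = £1,404.96.
At £241.82/mo: 8 payments (last £226.30); total interest £183.83.
Interest saved = £1,404.96 − £183.83 = £1,221.13.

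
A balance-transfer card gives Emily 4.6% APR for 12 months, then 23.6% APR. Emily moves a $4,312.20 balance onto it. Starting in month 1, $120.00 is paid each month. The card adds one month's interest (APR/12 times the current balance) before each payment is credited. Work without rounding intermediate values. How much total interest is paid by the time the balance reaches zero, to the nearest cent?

$1,385.20

Promo months 1–12 at r₀ = 4.6%/12 = 0.00383333; months 13+ at r₁ = 23.6%/12 = 0.0196667.
After month 12: iterate B ← B·(1+r₀) − $120.00 for 12 months → $3,044.05.
Then at r₁ with $120.00/mo: n₂ = −ln(1 − r₁·B/P)/ln(1+r₁) ≈ 35.48 → 36 more payments.
Total paid = 47·$120.00 + $57.40 = $5,697.40; interest = $5,697.40 − $4,312.20 = $1,385.20.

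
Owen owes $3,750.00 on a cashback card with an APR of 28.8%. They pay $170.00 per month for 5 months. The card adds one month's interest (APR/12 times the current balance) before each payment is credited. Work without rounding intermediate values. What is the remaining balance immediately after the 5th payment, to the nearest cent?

$3,330.33

Monthly rate r = 28.8%/12 = 2.4% = 0.024.
Each month: B ← B·(1+r) − $170.00.
Month 1: interest $90.00; balance after payment $3,670.00.
Month 2: interest $88.08; balance after payment $3,588.08.
Month 3: interest $86.11; balance after payment $3,504.19.
Month 4: interest $84.10; balance after payment $3,418.29.
Month 5: interest $82.04; balance after payment $3,330.33.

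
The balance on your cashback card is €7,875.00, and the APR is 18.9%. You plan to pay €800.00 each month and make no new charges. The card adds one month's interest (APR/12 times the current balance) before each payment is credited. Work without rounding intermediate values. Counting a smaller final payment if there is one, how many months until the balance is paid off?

11 payments

Monthly rate r = 18.9%/12 = 1.575% = 0.01575.
Recurrence: B ← B·(1+r) − €800.00.
Month 1: interest €124.03; balance after payment €7,199.03.
Month 2: interest €113.38; balance after payment €6,512.42.
Closed form: n = −ln(1 − rB₀/P)/ln(1+r) = −ln(0.84496)/ln(1.01575) ≈ 10.780, so the balance reaches zero during payment 11.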